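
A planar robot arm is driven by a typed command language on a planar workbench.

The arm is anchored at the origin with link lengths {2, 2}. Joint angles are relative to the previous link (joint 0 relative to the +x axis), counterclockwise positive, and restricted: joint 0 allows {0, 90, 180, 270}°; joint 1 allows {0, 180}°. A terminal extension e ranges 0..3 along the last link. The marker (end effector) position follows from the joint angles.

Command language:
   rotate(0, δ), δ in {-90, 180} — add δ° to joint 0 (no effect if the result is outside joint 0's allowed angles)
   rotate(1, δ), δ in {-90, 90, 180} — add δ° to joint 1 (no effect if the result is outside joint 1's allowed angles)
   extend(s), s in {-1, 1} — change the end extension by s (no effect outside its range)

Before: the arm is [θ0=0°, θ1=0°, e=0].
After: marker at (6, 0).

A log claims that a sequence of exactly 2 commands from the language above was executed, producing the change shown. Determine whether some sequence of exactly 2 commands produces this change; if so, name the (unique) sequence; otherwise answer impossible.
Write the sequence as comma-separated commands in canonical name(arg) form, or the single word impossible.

t0: [θ0=0°, θ1=0°, e=0]
step 1 (extend(1)): [θ0=0°, θ1=0°, e=1]
step 2 (extend(1)): [θ0=0°, θ1=0°, e=2]
uniquely the one of 49 2-step routes that fits.

extend(1), extend(1)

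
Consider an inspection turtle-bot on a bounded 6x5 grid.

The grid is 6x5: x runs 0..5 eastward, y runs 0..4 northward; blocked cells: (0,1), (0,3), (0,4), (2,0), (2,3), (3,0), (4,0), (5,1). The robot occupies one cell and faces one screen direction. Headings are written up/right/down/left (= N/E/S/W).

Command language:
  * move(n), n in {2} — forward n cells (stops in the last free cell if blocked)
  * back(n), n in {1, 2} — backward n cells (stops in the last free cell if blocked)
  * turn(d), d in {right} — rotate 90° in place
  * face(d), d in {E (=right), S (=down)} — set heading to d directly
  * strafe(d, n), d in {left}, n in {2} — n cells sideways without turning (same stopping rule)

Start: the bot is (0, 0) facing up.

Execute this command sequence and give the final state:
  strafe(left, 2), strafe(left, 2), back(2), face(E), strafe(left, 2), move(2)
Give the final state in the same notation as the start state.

t0: (0, 0) facing up
[1] after strafe(left, 2): (0, 0) facing up
[2] after strafe(left, 2): (0, 0) facing up
[3] after back(2): (0, 0) facing up
[4] after face(E): (0, 0) facing right
[5] after strafe(left, 2): (0, 0) facing right
[6] after move(2): (1, 0) facing right

(1, 0) facing right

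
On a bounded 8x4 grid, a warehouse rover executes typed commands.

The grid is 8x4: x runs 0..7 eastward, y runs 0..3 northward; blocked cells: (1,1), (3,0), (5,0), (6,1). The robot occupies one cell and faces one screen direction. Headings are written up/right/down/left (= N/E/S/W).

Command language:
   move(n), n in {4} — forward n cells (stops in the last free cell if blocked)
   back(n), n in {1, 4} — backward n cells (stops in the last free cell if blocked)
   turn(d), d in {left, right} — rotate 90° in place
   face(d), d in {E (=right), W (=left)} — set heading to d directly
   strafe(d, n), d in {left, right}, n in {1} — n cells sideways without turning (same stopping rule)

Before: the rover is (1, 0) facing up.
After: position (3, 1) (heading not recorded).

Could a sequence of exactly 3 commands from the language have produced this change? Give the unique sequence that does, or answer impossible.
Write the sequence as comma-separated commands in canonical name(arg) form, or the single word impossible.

no 3-step route produces this change.

impossible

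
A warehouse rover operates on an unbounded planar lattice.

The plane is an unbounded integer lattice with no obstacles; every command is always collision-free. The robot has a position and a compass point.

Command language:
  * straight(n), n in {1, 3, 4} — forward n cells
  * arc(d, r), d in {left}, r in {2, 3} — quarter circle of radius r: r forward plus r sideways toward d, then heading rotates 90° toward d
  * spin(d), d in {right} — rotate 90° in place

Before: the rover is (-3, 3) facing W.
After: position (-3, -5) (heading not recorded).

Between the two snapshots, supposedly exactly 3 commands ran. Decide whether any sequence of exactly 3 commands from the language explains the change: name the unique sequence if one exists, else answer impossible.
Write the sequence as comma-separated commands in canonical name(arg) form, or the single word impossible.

arc(left, 2), straight(4), arc(left, 2)

t0: (-3, 3) facing W
1. arc(left, 2) → (-5, 1) facing S
2. straight(4) → (-5, -3) facing S
3. arc(left, 2) → (-3, -5) facing E
no other 3-command option fits: unique.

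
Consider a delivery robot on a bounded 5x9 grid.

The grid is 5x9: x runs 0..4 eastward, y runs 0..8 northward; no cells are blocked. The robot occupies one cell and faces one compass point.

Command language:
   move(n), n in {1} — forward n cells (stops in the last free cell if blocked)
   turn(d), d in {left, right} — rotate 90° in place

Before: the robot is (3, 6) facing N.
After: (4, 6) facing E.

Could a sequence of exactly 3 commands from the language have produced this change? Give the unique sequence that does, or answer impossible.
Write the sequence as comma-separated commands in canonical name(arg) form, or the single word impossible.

key: running move(1) before turn(right) would end elsewhere — order is forced
from: (3, 6) facing N
t=1 turn(right) ⇒ (3, 6) facing E
t=2 move(1) ⇒ (4, 6) facing E
t=3 move(1) ⇒ (4, 6) facing E
no rival 3-sequence matches.

turn(right), move(1), move(1)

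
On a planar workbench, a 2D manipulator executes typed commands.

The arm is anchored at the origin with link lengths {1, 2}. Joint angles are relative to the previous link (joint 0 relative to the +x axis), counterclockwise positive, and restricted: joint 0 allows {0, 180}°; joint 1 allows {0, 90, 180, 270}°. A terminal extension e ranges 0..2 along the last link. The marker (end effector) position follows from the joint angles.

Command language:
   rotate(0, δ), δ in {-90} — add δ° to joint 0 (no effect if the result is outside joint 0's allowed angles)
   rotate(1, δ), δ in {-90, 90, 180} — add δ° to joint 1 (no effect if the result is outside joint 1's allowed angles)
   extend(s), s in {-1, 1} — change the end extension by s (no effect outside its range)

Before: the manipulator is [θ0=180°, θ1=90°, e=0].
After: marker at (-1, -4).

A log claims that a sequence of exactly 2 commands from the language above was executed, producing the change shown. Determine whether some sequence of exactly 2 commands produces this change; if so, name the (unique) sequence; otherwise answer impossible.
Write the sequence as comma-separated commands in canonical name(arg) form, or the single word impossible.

extend(1), extend(1)

initial: [θ0=180°, θ1=90°, e=0]
t=1 extend(1) ⇒ [θ0=180°, θ1=90°, e=1]
t=2 extend(1) ⇒ [θ0=180°, θ1=90°, e=2]
no other 2-command option fits: unique.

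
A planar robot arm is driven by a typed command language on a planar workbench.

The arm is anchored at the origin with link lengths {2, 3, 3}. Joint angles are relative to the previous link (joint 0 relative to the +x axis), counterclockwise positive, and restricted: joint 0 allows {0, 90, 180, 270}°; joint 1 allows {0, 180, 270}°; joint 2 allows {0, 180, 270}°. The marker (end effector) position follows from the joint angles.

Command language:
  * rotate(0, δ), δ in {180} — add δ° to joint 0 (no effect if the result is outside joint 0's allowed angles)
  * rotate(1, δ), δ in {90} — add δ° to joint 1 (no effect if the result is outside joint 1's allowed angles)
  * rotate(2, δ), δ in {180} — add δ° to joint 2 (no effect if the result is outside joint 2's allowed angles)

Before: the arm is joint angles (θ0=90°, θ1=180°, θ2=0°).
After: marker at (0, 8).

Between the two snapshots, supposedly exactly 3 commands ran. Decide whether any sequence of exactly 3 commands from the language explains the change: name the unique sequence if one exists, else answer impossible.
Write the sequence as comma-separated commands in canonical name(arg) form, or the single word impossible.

rotate(1, 90), rotate(1, 90), rotate(1, 90)

from: joint angles (θ0=90°, θ1=180°, θ2=0°)
t=1 rotate(1, 90) ⇒ joint angles (θ0=90°, θ1=270°, θ2=0°)
t=2 rotate(1, 90) ⇒ joint angles (θ0=90°, θ1=0°, θ2=0°)
t=3 rotate(1, 90) ⇒ joint angles (θ0=90°, θ1=0°, θ2=0°)
no other 3-command option fits: unique.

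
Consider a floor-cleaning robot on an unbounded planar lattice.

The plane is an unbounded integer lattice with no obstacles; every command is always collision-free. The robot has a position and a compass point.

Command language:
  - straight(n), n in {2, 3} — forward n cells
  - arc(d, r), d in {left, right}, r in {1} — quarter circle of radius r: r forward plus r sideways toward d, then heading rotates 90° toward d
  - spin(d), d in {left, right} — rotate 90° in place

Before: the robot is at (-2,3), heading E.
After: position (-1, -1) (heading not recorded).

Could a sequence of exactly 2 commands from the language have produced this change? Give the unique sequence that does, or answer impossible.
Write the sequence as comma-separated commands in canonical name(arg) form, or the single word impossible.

key: order matters: swapping arc(right, 1) and straight(3) lands elsewhere
initial: at (-2,3), heading E
step 1 (arc(right, 1)): at (-1,2), heading S
step 2 (straight(3)): at (-1,-1), heading S
no other 2-command option fits: unique.

arc(right, 1), straight(3)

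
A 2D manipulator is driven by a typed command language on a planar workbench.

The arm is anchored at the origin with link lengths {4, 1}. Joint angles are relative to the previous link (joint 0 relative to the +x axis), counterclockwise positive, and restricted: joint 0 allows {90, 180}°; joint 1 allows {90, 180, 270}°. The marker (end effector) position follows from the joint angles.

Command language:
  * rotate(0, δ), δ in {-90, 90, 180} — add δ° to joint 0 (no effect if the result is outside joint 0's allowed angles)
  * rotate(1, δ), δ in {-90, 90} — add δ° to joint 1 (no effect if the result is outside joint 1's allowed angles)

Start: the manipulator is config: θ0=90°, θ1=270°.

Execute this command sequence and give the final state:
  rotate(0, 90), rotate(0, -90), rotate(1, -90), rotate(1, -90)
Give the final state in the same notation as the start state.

begin: config: θ0=90°, θ1=270°
step 1 (rotate(0, 90)): config: θ0=180°, θ1=270°
step 2 (rotate(0, -90)): config: θ0=90°, θ1=270°
step 3 (rotate(1, -90)): config: θ0=90°, θ1=180°
step 4 (rotate(1, -90)): config: θ0=90°, θ1=90°

config: θ0=90°, θ1=90°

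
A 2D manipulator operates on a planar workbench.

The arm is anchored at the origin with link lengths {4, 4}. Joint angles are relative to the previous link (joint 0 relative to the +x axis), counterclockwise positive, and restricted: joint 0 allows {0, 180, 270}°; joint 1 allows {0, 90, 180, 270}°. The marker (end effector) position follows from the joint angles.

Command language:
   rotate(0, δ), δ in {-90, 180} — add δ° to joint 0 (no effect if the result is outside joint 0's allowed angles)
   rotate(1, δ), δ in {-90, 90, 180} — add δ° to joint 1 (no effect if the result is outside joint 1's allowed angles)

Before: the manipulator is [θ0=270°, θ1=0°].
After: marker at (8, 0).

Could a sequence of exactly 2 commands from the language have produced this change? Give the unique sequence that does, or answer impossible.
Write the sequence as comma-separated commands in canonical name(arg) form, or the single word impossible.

key: order matters: swapping rotate(0, -90) and rotate(0, 180) lands elsewhere
initial: [θ0=270°, θ1=0°]
step 1 (rotate(0, -90)): [θ0=180°, θ1=0°]
step 2 (rotate(0, 180)): [θ0=0°, θ1=0°]
all 25 alternatives checked — unique.

rotate(0, -90), rotate(0, 180)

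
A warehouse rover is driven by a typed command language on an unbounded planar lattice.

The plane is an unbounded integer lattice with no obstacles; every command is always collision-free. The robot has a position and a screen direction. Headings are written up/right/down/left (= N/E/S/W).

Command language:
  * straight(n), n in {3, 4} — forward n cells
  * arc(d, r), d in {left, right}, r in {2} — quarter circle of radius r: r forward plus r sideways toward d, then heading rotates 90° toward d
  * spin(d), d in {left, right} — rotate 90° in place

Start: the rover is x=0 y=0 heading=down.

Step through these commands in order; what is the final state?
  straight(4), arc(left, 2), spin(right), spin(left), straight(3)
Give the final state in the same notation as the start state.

x=5 y=-6 heading=right

start: x=0 y=0 heading=down
step 1 (straight(4)): x=0 y=-4 heading=down
step 2 (arc(left, 2)): x=2 y=-6 heading=right
step 3 (spin(right)): x=2 y=-6 heading=down
step 4 (spin(left)): x=2 y=-6 heading=right
step 5 (straight(3)): x=5 y=-6 heading=right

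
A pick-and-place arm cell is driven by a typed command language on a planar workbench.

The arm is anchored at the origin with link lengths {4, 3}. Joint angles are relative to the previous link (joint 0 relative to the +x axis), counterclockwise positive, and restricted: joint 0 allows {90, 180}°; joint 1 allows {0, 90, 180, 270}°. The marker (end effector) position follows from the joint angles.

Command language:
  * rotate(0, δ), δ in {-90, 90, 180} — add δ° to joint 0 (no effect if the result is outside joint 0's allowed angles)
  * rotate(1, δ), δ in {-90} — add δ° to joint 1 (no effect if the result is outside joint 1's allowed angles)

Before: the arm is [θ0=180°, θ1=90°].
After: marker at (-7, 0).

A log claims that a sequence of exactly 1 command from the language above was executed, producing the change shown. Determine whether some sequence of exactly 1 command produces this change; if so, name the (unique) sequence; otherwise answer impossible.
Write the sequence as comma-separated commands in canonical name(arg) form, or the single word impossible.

from: [θ0=180°, θ1=90°]
t=1 rotate(1, -90) ⇒ [θ0=180°, θ1=0°]
no rival 1-sequence matches.

rotate(1, -90)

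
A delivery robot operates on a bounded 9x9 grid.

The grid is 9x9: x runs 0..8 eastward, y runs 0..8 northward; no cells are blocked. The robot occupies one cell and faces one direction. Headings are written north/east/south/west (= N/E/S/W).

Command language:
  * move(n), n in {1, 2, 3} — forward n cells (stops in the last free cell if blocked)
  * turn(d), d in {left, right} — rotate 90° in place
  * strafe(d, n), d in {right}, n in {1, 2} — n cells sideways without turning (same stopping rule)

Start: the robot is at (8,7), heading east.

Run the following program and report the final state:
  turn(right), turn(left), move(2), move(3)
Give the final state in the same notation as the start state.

start: at (8,7), heading east
step 1 (turn(right)): at (8,7), heading south
step 2 (turn(left)): at (8,7), heading east
step 3 (move(2)): at (8,7), heading east
step 4 (move(3)): at (8,7), heading east

at (8,7), heading east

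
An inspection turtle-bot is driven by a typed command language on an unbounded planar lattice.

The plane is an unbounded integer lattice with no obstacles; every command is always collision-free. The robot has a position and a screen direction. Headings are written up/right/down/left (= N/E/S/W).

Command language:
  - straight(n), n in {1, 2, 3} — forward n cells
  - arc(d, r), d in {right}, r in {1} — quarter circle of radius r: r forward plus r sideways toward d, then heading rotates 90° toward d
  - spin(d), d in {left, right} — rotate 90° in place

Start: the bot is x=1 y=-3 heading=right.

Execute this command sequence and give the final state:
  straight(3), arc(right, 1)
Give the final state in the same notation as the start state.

x=5 y=-4 heading=down

initial: x=1 y=-3 heading=right
1. straight(3) → x=4 y=-3 heading=right
2. arc(right, 1) → x=5 y=-4 heading=down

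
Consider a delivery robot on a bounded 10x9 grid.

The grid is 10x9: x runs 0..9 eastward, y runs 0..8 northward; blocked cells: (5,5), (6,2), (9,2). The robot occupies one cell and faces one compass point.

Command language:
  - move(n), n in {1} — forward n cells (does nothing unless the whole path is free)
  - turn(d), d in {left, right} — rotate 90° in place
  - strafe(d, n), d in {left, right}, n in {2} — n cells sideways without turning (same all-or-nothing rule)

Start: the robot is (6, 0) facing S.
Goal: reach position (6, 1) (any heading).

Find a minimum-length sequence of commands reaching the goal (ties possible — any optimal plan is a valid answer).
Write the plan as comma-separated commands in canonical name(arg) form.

start: (6, 0) facing S
1. turn(right) → (6, 0) facing W
2. turn(right) → (6, 0) facing N
3. move(1) → (6, 1) facing N
shorter routes all fall short; 3 is best.

turn(right), turn(right), move(1)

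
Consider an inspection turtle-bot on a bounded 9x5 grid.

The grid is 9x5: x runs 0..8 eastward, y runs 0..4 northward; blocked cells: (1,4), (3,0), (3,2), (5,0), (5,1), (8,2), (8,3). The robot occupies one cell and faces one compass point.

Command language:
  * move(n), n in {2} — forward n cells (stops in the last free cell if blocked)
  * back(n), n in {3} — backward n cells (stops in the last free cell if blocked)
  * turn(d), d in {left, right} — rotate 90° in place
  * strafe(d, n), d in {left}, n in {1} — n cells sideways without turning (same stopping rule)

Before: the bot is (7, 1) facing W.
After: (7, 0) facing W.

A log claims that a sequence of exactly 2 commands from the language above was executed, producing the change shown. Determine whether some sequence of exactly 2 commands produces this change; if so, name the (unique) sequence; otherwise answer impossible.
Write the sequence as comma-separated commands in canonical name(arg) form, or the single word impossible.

key: the second strafe(left, 1) runs into the grid edge before its full distance
initial: (7, 1) facing W
t=1 strafe(left, 1) ⇒ (7, 0) facing W
t=2 strafe(left, 1) ⇒ (7, 0) facing W
no other 2-command option fits: unique.

strafe(left, 1), strafe(left, 1)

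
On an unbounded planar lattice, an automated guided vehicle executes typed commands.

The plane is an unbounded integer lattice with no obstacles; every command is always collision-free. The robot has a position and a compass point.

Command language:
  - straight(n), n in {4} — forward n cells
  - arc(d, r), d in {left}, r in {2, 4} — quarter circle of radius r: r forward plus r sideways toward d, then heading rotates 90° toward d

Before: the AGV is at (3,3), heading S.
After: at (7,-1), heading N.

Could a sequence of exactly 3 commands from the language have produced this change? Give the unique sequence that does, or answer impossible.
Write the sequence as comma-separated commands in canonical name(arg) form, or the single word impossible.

key: order matters: swapping straight(4) and arc(left, 2) lands elsewhere
initial: at (3,3), heading S
step 1 (straight(4)): at (3,-1), heading S
step 2 (arc(left, 2)): at (5,-3), heading E
step 3 (arc(left, 2)): at (7,-1), heading N
all 27 alternatives checked — unique.

straight(4), arc(left, 2), arc(left, 2)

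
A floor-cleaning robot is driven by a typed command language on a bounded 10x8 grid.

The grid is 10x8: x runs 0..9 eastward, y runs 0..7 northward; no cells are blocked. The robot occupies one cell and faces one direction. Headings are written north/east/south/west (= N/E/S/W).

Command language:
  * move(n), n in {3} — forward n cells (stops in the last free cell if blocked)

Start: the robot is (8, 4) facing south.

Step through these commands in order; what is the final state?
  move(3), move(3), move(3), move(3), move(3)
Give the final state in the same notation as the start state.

initial: (8, 4) facing south
1. move(3) → (8, 1) facing south
2. move(3) → (8, 0) facing south
3. move(3) → (8, 0) facing south
4. move(3) → (8, 0) facing south
5. move(3) → (8, 0) facing south

(8, 0) facing south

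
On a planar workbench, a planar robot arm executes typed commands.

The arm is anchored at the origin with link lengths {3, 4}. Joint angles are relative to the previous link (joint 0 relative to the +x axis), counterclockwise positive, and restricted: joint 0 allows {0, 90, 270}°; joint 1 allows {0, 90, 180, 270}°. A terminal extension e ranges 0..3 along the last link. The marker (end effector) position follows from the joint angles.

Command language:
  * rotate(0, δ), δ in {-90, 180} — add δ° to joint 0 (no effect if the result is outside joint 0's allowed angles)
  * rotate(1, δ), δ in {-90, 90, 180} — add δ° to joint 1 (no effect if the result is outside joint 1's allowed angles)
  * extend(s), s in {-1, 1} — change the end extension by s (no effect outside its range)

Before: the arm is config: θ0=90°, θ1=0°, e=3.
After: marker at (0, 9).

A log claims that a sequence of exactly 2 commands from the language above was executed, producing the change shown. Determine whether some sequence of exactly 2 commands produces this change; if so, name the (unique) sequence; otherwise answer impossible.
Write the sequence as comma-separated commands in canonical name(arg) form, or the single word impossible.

extend(1), extend(-1)

key: running extend(-1) before extend(1) would end elsewhere — order is forced
initial: config: θ0=90°, θ1=0°, e=3
step 1 (extend(1)): config: θ0=90°, θ1=0°, e=3
step 2 (extend(-1)): config: θ0=90°, θ1=0°, e=2
uniquely the one of 49 2-step routes that fits.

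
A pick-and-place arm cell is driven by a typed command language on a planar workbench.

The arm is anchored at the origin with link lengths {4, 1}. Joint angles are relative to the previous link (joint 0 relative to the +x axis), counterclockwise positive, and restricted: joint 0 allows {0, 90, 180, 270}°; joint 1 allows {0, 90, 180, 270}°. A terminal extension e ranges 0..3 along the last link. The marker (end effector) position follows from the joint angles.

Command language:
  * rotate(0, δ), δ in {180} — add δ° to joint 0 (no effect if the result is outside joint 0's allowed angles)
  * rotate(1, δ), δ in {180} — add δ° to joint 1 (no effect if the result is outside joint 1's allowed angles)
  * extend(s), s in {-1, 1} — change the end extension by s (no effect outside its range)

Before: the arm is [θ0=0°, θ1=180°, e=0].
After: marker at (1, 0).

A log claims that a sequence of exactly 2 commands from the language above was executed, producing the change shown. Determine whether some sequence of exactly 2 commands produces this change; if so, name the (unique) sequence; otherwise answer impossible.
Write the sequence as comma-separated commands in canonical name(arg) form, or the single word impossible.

extend(1), extend(1)

begin: [θ0=0°, θ1=180°, e=0]
1. extend(1) → [θ0=0°, θ1=180°, e=1]
2. extend(1) → [θ0=0°, θ1=180°, e=2]
no other 2-command option fits: unique.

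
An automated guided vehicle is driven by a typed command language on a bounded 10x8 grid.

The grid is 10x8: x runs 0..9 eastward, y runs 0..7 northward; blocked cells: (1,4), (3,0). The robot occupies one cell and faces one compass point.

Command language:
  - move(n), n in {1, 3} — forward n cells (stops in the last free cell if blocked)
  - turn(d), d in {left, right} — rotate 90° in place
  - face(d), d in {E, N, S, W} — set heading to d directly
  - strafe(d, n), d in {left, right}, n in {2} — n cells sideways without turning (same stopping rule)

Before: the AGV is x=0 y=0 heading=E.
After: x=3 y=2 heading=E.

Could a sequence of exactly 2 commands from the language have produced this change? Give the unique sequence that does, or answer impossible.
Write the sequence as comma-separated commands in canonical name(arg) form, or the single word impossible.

key: order matters: swapping strafe(left, 2) and move(3) lands elsewhere
initial: x=0 y=0 heading=E
[1] after strafe(left, 2): x=0 y=2 heading=E
[2] after move(3): x=3 y=2 heading=E
no other 2-command option fits: unique.

strafe(left, 2), move(3)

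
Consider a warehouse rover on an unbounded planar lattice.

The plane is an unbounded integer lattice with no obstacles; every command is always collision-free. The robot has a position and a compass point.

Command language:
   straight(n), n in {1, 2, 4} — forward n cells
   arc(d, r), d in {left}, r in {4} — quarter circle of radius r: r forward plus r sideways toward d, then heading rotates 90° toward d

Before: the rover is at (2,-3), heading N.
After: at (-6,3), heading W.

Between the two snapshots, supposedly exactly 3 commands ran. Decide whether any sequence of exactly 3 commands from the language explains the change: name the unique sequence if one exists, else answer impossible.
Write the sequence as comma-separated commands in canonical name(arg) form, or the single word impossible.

straight(2), arc(left, 4), straight(4)

key: position moved to (-6,3) AND the heading swung to W — translation plus rotation needed
begin: at (2,-3), heading N
step 1 (straight(2)): at (2,-1), heading N
step 2 (arc(left, 4)): at (-2,3), heading W
step 3 (straight(4)): at (-6,3), heading W
no rival 3-sequence matches.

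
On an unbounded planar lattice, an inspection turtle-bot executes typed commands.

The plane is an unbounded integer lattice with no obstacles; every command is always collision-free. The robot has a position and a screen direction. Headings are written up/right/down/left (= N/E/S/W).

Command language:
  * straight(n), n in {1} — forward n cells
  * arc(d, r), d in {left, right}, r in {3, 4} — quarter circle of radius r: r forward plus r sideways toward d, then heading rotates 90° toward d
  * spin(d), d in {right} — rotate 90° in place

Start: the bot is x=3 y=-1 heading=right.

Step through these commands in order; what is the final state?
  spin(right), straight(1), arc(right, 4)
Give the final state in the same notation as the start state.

x=-1 y=-6 heading=left

from: x=3 y=-1 heading=right
t=1 spin(right) ⇒ x=3 y=-1 heading=down
t=2 straight(1) ⇒ x=3 y=-2 heading=down
t=3 arc(right, 4) ⇒ x=-1 y=-6 heading=left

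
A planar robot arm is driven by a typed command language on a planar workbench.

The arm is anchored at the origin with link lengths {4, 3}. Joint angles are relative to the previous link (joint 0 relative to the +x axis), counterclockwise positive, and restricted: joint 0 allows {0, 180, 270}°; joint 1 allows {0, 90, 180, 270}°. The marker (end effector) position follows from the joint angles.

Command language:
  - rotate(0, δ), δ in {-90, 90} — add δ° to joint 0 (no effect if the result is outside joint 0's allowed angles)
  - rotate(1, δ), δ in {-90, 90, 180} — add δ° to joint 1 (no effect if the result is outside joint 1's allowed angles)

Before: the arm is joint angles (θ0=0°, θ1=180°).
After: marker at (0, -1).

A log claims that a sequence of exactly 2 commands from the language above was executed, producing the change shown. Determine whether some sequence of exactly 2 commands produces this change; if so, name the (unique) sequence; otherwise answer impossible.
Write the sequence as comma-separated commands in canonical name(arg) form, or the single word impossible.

key: order matters: swapping rotate(0, 90) and rotate(0, -90) lands elsewhere
t0: joint angles (θ0=0°, θ1=180°)
t=1 rotate(0, 90) ⇒ joint angles (θ0=0°, θ1=180°)
t=2 rotate(0, -90) ⇒ joint angles (θ0=270°, θ1=180°)
no other 2-command option fits: unique.

rotate(0, 90), rotate(0, -90)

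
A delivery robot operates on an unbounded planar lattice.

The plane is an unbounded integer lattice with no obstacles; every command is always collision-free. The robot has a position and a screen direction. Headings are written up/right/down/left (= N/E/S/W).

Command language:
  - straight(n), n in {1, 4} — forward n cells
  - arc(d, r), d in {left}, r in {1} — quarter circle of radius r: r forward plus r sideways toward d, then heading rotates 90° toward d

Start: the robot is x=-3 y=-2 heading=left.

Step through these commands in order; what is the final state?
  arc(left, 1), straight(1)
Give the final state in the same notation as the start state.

initial: x=-3 y=-2 heading=left
[1] after arc(left, 1): x=-4 y=-3 heading=down
[2] after straight(1): x=-4 y=-4 heading=down

x=-4 y=-4 heading=down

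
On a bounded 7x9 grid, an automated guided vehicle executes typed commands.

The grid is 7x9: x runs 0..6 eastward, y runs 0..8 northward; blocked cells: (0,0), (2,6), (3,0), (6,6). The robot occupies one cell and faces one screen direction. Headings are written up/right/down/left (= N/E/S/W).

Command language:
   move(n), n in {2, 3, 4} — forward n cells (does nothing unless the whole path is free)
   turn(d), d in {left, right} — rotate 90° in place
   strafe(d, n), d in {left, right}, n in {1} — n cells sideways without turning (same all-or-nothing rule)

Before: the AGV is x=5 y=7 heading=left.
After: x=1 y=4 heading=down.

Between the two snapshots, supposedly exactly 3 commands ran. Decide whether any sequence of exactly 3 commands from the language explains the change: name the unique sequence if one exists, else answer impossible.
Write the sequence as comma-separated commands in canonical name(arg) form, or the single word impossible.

move(4), turn(left), move(3)

key: position moved to (1,4) AND the heading swung to S — translation plus rotation needed
start: x=5 y=7 heading=left
[1] after move(4): x=1 y=7 heading=left
[2] after turn(left): x=1 y=7 heading=down
[3] after move(3): x=1 y=4 heading=down
all 343 alternatives checked — unique.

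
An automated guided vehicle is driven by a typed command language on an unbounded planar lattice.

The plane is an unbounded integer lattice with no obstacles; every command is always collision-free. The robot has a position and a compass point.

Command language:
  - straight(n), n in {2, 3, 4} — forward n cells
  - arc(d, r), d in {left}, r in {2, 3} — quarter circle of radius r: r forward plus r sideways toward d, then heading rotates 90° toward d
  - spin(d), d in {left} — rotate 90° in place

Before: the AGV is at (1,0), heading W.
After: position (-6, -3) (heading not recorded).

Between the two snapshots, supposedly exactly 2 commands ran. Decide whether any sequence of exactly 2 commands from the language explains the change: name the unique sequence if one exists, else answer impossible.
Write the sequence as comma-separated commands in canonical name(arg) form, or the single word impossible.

key: order matters: swapping straight(4) and arc(left, 3) lands elsewhere
from: at (1,0), heading W
step 1 (straight(4)): at (-3,0), heading W
step 2 (arc(left, 3)): at (-6,-3), heading S
no rival 2-sequence matches.

straight(4), arc(left, 3)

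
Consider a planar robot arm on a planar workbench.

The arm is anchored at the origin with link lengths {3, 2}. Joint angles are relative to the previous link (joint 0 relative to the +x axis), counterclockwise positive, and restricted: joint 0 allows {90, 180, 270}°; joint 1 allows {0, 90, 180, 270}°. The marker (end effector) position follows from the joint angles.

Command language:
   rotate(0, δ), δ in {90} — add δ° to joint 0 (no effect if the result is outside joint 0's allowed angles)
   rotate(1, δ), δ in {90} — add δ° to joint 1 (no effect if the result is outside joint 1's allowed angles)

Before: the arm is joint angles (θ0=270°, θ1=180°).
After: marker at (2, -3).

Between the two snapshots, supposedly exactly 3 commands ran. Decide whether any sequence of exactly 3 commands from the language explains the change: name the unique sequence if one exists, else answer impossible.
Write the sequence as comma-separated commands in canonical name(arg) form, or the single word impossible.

rotate(1, 90), rotate(1, 90), rotate(1, 90)

begin: joint angles (θ0=270°, θ1=180°)
step 1 (rotate(1, 90)): joint angles (θ0=270°, θ1=270°)
step 2 (rotate(1, 90)): joint angles (θ0=270°, θ1=0°)
step 3 (rotate(1, 90)): joint angles (θ0=270°, θ1=90°)
uniquely the one of 8 3-step routes that fits.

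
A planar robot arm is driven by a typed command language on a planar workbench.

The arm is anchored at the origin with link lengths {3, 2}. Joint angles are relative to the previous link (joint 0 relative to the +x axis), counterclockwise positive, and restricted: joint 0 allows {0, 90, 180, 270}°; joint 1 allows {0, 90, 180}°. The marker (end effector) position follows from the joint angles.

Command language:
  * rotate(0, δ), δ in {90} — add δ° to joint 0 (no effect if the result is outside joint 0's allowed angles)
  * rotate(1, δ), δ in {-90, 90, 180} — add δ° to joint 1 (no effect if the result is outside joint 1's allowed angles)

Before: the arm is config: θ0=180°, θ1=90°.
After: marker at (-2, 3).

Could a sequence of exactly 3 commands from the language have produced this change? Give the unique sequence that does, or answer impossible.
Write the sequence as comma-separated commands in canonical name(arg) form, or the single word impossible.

rotate(0, 90), rotate(0, 90), rotate(0, 90)

start: config: θ0=180°, θ1=90°
1. rotate(0, 90) → config: θ0=270°, θ1=90°
2. rotate(0, 90) → config: θ0=0°, θ1=90°
3. rotate(0, 90) → config: θ0=90°, θ1=90°
no other 3-command option fits: unique.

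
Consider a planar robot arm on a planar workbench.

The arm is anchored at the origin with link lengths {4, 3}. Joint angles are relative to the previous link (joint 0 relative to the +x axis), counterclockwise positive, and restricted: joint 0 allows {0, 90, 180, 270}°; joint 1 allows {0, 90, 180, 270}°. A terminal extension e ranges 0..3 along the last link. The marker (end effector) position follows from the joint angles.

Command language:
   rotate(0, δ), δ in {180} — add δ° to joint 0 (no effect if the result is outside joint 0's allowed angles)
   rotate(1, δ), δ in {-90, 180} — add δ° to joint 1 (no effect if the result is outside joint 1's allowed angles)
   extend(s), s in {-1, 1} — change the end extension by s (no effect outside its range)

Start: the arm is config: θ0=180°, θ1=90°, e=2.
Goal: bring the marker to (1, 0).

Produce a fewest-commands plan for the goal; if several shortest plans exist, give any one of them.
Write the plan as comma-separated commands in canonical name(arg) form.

rotate(1, 180), rotate(1, -90)

initial: config: θ0=180°, θ1=90°, e=2
t=1 rotate(1, 180) ⇒ config: θ0=180°, θ1=270°, e=2
t=2 rotate(1, -90) ⇒ config: θ0=180°, θ1=180°, e=2
nothing shorter than 2 reaches the goal.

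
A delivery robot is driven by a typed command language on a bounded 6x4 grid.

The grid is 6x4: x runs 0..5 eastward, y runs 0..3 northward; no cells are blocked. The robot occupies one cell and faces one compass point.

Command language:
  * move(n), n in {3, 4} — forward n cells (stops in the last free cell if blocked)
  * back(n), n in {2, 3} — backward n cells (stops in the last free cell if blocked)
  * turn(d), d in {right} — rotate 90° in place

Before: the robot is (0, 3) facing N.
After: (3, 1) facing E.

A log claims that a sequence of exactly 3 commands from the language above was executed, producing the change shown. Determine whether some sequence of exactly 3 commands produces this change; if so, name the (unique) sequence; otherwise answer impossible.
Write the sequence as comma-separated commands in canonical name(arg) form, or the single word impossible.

back(2), turn(right), move(3)

key: order matters: swapping back(2) and move(3) lands elsewhere
begin: (0, 3) facing N
[1] after back(2): (0, 1) facing N
[2] after turn(right): (0, 1) facing E
[3] after move(3): (3, 1) facing E
uniquely the one of 125 3-step routes that fits.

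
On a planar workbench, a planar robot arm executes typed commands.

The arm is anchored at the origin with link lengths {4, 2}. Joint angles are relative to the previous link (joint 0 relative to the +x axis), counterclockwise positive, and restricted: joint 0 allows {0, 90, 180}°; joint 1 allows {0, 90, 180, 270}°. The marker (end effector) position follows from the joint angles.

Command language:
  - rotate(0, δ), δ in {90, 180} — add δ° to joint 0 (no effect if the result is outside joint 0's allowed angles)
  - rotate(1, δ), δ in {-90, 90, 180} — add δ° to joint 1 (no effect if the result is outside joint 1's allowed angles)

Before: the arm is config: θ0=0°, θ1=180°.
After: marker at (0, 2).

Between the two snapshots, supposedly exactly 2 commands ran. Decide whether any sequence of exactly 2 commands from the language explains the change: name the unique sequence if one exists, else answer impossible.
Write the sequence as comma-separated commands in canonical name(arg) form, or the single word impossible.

rotate(0, 90), rotate(0, 180)

key: running rotate(0, 180) before rotate(0, 90) would end elsewhere — order is forced
from: config: θ0=0°, θ1=180°
1. rotate(0, 90) → config: θ0=90°, θ1=180°
2. rotate(0, 180) → config: θ0=90°, θ1=180°
uniquely the one of 25 2-step routes that fits.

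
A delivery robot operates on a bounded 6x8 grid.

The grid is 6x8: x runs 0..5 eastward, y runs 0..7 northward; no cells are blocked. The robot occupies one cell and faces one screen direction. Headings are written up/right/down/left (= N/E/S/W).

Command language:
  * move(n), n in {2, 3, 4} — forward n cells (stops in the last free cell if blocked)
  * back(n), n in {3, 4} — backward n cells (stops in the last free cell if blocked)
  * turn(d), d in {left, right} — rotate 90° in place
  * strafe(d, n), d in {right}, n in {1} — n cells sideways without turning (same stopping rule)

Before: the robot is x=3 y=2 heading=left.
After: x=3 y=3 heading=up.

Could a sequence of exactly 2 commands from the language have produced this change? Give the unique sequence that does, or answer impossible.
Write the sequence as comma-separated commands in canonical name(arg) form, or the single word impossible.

key: order matters: swapping strafe(right, 1) and turn(right) lands elsewhere
initial: x=3 y=2 heading=left
step 1 (strafe(right, 1)): x=3 y=3 heading=left
step 2 (turn(right)): x=3 y=3 heading=up
no rival 2-sequence matches.

strafe(right, 1), turn(right)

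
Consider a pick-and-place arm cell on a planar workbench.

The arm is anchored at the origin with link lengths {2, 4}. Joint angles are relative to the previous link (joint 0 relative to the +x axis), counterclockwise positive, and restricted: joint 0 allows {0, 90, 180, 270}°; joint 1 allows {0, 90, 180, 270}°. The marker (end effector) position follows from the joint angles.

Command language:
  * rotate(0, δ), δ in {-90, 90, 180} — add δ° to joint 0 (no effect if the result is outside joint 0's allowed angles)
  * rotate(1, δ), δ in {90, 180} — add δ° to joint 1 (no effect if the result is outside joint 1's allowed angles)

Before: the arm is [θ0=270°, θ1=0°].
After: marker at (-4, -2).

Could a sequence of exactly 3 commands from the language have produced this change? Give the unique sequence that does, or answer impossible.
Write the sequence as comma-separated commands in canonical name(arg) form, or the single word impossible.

rotate(1, 90), rotate(1, 90), rotate(1, 90)

from: [θ0=270°, θ1=0°]
[1] after rotate(1, 90): [θ0=270°, θ1=90°]
[2] after rotate(1, 90): [θ0=270°, θ1=180°]
[3] after rotate(1, 90): [θ0=270°, θ1=270°]
uniquely the one of 125 3-step routes that fits.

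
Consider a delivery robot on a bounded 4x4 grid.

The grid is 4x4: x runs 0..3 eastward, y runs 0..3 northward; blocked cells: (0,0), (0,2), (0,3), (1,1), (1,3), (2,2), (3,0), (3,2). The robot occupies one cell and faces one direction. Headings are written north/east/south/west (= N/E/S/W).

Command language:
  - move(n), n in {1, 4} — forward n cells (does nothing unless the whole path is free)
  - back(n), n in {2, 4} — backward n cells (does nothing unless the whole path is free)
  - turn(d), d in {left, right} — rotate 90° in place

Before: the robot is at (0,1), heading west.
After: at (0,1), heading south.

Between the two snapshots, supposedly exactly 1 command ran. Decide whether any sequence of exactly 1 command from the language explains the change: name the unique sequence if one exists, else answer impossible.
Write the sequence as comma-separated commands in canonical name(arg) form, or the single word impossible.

turn(left)

key: (0,1) unchanged — the single command moves nothing
initial: at (0,1), heading west
t=1 turn(left) ⇒ at (0,1), heading south
no rival 1-sequence matches.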